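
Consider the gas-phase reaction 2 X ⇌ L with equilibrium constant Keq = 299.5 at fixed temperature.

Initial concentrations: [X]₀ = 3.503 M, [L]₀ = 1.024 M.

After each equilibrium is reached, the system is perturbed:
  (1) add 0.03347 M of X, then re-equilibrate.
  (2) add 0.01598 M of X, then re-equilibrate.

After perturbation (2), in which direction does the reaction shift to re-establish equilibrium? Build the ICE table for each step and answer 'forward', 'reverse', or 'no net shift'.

Direction: forward

Q₀ = 0.08345 vs Keq = 299.5 ⇒ Q<K, forward
Step 1:
                   X          L
  init         3.503      1.024
  Δ           -3.408      1.704
  eq         0.09543      2.728
  solve Keq expr → x = 1.704; check Q = 299.5
Then add 0.03347 M of X.
Step 2:
                   X          L
  init        0.1289      2.728
  Δ         -0.03318    0.01659
  eq         0.09572      2.744
  solve Keq expr → x = 0.01659; check Q = 299.5
Then add 0.01598 M of X.
Step 3:
                   X          L
  init        0.1117      2.744
  Δ         -0.01584   0.007921
  eq         0.09586      2.752
  solve Keq expr → x = 0.007921; check Q = 299.5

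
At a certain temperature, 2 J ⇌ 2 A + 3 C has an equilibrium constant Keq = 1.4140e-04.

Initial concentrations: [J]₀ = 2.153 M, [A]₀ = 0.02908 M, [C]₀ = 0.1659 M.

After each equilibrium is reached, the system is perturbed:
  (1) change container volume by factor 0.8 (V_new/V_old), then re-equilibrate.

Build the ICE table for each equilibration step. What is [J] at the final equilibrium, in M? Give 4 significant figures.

[J]_eq = 2.587 M

Q₀ = 8.3299e-07 vs Keq = 1.4140e-04 ⇒ Q<K, forward
Step 1:
                  J         A         C
  Initial     2.153   0.02908    0.1659
  Change    -0.1042    0.1042    0.1562
  Equil       2.049    0.1332    0.3221
  solve Keq expr → x = 0.05208; check Q = 1.4140e-04
Then change container volume by factor 0.8 (V_new/V_old).
Step 2:
                  J         A         C
  Initial     2.561    0.1666    0.4027
  Change    0.02615  -0.02615  -0.03923
  Equil       2.587    0.1404    0.3635
  solve Keq expr → x = -0.01308; check Q = 1.4140e-04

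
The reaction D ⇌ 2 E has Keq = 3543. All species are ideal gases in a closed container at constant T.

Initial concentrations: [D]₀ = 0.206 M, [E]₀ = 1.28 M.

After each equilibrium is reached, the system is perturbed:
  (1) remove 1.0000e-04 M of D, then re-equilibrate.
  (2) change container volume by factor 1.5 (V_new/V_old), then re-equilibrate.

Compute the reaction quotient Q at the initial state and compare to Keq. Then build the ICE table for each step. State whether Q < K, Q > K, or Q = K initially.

Q₀ = 7.953 vs Keq = 3543 ⇒ Q<K, forward
Step 1:
                    D           E
  init          0.206        1.28
  Δ           -0.2052      0.4104
  eq       8.0649e-04        1.69
  solve Keq expr → x = 0.2052; check Q = 3543
Then remove 1.0000e-04 M of D.
Step 2:
                    D           E
  init     7.0649e-04        1.69
  Δ        9.9810e-05 -1.9962e-04
  eq       8.0630e-04        1.69
  solve Keq expr → x = -9.9810e-05; check Q = 3543
Then change container volume by factor 1.5 (V_new/V_old).
Step 3:
                    D           E
  init     5.3754e-04       1.127
  Δ       -1.7895e-04  3.5790e-04
  eq       3.5858e-04       1.127
  solve Keq expr → x = 1.7895e-04; check Q = 3543

Q₀ = 7.953; Q < K (proceeds forward)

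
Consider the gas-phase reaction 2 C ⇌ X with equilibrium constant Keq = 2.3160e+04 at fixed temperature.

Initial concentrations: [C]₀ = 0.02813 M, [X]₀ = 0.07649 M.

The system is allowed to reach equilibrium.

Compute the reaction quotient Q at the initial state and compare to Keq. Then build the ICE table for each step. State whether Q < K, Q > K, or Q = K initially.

Q₀ = 96.66; Q < K (proceeds forward)

Q₀ = 96.66 vs Keq = 2.3160e+04 ⇒ Q<K, forward
Step 1:
                  C         X
  I         0.02813   0.07649
  C        -0.02616   0.01308
  E        0.001967   0.08957
  solve Keq expr → x = 0.01308; check Q = 2.3160e+04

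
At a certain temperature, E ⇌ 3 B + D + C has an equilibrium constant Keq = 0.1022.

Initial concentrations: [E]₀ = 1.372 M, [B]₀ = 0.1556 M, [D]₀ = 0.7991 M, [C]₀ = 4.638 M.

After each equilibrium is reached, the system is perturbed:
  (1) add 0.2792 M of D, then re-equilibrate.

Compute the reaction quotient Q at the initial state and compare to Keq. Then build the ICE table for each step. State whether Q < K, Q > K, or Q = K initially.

Q₀ = 0.01018 vs Keq = 0.1022 ⇒ Q<K, forward
Step 1:
                    E           B           D           C
  Initial       1.372      0.1556      0.7991       4.638
  Change     -0.05563      0.1669     0.05563     0.05563
  Equil         1.316      0.3225      0.8547       4.694
  solve Keq expr → x = 0.05563; check Q = 0.1022
Then add 0.2792 M of D.
Step 2:
                    E           B           D           C
  Initial       1.316      0.3225       1.134       4.694
  Change     0.009112    -0.02734   -0.009112   -0.009112
  Equil         1.325      0.2951       1.125       4.685
  solve Keq expr → x = -0.009112; check Q = 0.1022

Q₀ = 0.01018; Q < K (proceeds forward)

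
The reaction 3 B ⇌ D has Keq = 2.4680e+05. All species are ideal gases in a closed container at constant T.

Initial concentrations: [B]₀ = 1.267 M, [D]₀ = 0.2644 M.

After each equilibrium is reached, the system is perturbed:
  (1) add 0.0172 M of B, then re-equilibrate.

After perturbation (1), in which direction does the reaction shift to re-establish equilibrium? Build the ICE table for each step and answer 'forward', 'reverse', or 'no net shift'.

Q₀ = 0.13 vs Keq = 2.4680e+05 ⇒ Q<K, forward
Step 1:
                   B          D
  I            1.267     0.2644
  C           -1.253     0.4177
  E          0.01403     0.6821
  solve Keq expr → x = 0.4177; check Q = 2.4680e+05
Then add 0.0172 M of B.
Step 2:
                   B          D
  I          0.03123     0.6821
  C         -0.01716    0.00572
  E          0.01407     0.6878
  solve Keq expr → x = 0.00572; check Q = 2.4680e+05

Direction: forward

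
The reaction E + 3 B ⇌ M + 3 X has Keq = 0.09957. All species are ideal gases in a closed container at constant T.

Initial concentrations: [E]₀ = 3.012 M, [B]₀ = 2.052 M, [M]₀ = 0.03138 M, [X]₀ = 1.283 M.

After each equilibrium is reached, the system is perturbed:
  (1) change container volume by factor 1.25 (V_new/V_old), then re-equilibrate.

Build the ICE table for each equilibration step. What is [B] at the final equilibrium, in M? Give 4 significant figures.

[B]_eq = 1.25 M

Q₀ = 0.002547 vs Keq = 0.09957 ⇒ Q<K, forward
Step 1:
                   E          B          M          X
  I            3.012      2.052    0.03138      1.283
  C          -0.1631    -0.4893     0.1631     0.4893
  E            2.849      1.563     0.1945      1.772
  solve Keq expr → x = 0.1631; check Q = 0.09957
Then change container volume by factor 1.25 (V_new/V_old).
Step 2:
                   E          B          M          X
  I            2.279       1.25     0.1556      1.418
  C                0          0          0          0
  E            2.279       1.25     0.1556      1.418
  solve Keq expr → x = 0; check Q = 0.09957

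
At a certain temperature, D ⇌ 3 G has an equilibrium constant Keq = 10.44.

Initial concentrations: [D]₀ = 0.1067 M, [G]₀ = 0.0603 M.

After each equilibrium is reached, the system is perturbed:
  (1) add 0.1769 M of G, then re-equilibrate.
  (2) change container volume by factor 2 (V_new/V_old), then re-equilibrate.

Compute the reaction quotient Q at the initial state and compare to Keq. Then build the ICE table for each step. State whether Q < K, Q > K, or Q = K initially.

Q₀ = 0.002055; Q < K (proceeds forward)

Q₀ = 0.002055 vs Keq = 10.44 ⇒ Q<K, forward
Step 1:
                   D          G
  Initial     0.1067     0.0603
  Change      -0.102      0.306
  Equil     0.004707     0.3663
  solve Keq expr → x = 0.102; check Q = 10.44
Then add 0.1769 M of G.
Step 2:
                   D          G
  Initial   0.004707     0.5432
  Change    0.008566    -0.0257
  Equil      0.01327     0.5175
  solve Keq expr → x = -0.008566; check Q = 10.44
Then change container volume by factor 2 (V_new/V_old).
Step 3:
                   D          G
  Initial   0.006637     0.2587
  Change   -0.004692    0.01408
  Equil     0.001945     0.2728
  solve Keq expr → x = 0.004692; check Q = 10.44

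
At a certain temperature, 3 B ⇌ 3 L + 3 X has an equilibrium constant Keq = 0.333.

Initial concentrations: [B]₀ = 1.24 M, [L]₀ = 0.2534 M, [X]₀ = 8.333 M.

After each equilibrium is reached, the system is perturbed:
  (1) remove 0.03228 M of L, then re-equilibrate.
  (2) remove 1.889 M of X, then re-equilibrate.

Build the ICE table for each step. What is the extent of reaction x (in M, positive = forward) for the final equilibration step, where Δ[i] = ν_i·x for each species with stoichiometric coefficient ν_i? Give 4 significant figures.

Q₀ = 4.938 vs Keq = 0.333 ⇒ Q>K, reverse
Step 1:
                   B          L          X
  Initial       1.24     0.2534      8.333
  Change       0.137     -0.137     -0.137
  Equil        1.377     0.1164      8.196
  solve Keq expr → x = -0.04565; check Q = 0.333
Then remove 0.03228 M of L.
Step 2:
                   B          L          X
  Initial      1.377    0.08417      8.196
  Change    -0.02939    0.02939    0.02939
  Equil        1.348     0.1136      8.225
  solve Keq expr → x = 0.009796; check Q = 0.333
Then remove 1.889 M of X.
Step 3:
                   B          L          X
  Initial      1.348     0.1136      6.336
  Change     -0.0299     0.0299     0.0299
  Equil        1.318     0.1435      6.366
  solve Keq expr → x = 0.009968; check Q = 0.333

x = 0.009968 M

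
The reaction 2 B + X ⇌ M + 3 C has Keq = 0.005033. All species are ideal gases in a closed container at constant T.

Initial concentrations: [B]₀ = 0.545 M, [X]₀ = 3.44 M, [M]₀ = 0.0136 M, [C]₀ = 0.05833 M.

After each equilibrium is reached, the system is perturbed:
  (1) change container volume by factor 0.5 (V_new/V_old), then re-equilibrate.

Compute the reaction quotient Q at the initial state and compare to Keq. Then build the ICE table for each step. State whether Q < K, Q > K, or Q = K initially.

Q₀ = 2.6416e-06; Q < K (proceeds forward)

Q₀ = 2.6416e-06 vs Keq = 0.005033 ⇒ Q<K, forward
Step 1:
                    B           X           M           C
  Initial       0.545        3.44      0.0136     0.05833
  Change      -0.1603    -0.08017     0.08017      0.2405
  Equil        0.3847        3.36     0.09377      0.2988
  solve Keq expr → x = 0.08017; check Q = 0.005033
Then change container volume by factor 0.5 (V_new/V_old).
Step 2:
                    B           X           M           C
  Initial      0.7693        6.72      0.1875      0.5977
  Change      0.05128     0.02564    -0.02564    -0.07691
  Equil        0.8206       6.745      0.1619      0.5207
  solve Keq expr → x = -0.02564; check Q = 0.005033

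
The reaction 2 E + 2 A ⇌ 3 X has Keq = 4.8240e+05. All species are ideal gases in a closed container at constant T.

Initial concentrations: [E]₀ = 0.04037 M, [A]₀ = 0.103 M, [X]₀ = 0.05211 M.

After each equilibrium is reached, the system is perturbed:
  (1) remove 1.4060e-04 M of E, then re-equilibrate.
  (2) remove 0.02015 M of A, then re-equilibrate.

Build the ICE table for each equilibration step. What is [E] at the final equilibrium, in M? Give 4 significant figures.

[E]_eq = 0.001209 M

Q₀ = 8.184 vs Keq = 4.8240e+05 ⇒ Q<K, forward
Step 1:
                   E          A          X
  I          0.04037      0.103    0.05211
  C         -0.03953   -0.03953    0.05929
  E       8.4340e-04    0.06347     0.1114
  solve Keq expr → x = 0.01976; check Q = 4.8240e+05
Then remove 1.4060e-04 M of E.
Step 2:
                   E          A          X
  I       7.0280e-04    0.06347     0.1114
  C       1.3647e-04 1.3647e-04 -2.0471e-04
  E       8.3927e-04    0.06361     0.1112
  solve Keq expr → x = -6.8236e-05; check Q = 4.8240e+05
Then remove 0.02015 M of A.
Step 3:
                   E          A          X
  I       8.3927e-04    0.04346     0.1112
  C       3.6966e-04 3.6966e-04 -5.5450e-04
  E         0.001209    0.04383     0.1106
  solve Keq expr → x = -1.8483e-04; check Q = 4.8240e+05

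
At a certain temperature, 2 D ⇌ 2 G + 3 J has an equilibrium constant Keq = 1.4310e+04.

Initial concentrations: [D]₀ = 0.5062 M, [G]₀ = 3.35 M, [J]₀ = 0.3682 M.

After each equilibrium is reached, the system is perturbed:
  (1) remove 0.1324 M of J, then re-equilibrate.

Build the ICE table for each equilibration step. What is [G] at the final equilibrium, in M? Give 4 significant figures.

[G]_eq = 3.827 M

Q₀ = 2.186 vs Keq = 1.4310e+04 ⇒ Q<K, forward
Step 1:
                  D         G         J
  Initial    0.5062      3.35    0.3682
  Change    -0.4706    0.4706     0.706
  Equil     0.03556     3.821     1.074
  solve Keq expr → x = 0.2353; check Q = 1.4310e+04
Then remove 0.1324 M of J.
Step 2:
                  D         G         J
  Initial   0.03556     3.821    0.9418
  Change  -0.005908  0.005908  0.008862
  Equil     0.02965     3.827    0.9506
  solve Keq expr → x = 0.002954; check Q = 1.4310e+04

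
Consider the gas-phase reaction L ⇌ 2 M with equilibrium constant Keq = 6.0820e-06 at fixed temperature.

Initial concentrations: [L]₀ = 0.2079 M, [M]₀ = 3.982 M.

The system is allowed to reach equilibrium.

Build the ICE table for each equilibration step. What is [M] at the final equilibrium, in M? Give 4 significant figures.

[M]_eq = 0.003655 M

Q₀ = 76.27 vs Keq = 6.0820e-06 ⇒ Q>K, reverse
Step 1:
                   L          M
  I           0.2079      3.982
  C            1.989     -3.978
  E            2.197   0.003655
  solve Keq expr → x = -1.989; check Q = 6.0820e-06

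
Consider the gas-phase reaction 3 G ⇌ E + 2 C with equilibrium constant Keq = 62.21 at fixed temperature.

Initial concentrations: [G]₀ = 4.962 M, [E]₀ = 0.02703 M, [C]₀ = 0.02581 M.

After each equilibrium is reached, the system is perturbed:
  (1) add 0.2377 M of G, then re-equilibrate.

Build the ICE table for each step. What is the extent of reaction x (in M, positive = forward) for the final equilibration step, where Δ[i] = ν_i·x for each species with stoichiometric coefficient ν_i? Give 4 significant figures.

x = 0.0699 M

Q₀ = 1.4738e-07 vs Keq = 62.21 ⇒ Q<K, forward
Step 1:
                   G          E          C
  I            4.962    0.02703    0.02581
  C           -4.371      1.457      2.914
  E           0.5908      1.484       2.94
  solve Keq expr → x = 1.457; check Q = 62.21
Then add 0.2377 M of G.
Step 2:
                   G          E          C
  I           0.8285      1.484       2.94
  C          -0.2097     0.0699     0.1398
  E           0.6188      1.554       3.08
  solve Keq expr → x = 0.0699; check Q = 62.21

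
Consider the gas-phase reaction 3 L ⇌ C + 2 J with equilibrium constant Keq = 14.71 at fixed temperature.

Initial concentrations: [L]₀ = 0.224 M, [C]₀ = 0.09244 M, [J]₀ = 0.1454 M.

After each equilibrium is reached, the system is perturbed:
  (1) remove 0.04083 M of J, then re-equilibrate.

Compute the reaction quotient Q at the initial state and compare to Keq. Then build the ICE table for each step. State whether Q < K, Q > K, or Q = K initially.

Q₀ = 0.1739 vs Keq = 14.71 ⇒ Q<K, forward
Step 1:
                  L         C         J
  init        0.224   0.09244    0.1454
  Δ         -0.1422   0.04738   0.09477
  eq        0.08185    0.1398    0.2402
  solve Keq expr → x = 0.04738; check Q = 14.71
Then remove 0.04083 M of J.
Step 2:
                  L         C         J
  init      0.08185    0.1398    0.1993
  Δ       -0.007846  0.002615  0.005231
  eq          0.074    0.1424    0.2046
  solve Keq expr → x = 0.002615; check Q = 14.71

Q₀ = 0.1739; Q < K (proceeds forward)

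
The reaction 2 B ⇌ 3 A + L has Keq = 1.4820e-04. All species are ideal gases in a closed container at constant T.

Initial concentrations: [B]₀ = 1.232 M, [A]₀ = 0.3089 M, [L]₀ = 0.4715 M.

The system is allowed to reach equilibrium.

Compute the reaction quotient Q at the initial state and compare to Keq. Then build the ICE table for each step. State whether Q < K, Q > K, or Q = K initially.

Q₀ = 0.009156 vs Keq = 1.4820e-04 ⇒ Q>K, reverse
Step 1:
                   B          A          L
  Initial      1.232     0.3089     0.4715
  Change      0.1465    -0.2198   -0.07327
  Equil        1.379    0.08909     0.3982
  solve Keq expr → x = -0.07327; check Q = 1.4820e-04

Q₀ = 0.009156; Q > K (proceeds reverse)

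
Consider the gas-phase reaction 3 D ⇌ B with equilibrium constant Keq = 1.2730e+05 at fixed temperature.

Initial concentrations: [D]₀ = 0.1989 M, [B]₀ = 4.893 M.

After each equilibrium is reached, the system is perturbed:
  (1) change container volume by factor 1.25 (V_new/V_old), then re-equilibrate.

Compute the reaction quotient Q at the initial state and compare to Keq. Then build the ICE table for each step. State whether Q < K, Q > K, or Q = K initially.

Q₀ = 621.8 vs Keq = 1.2730e+05 ⇒ Q<K, forward
Step 1:
                    D           B
  init         0.1989       4.893
  Δ            -0.165     0.05501
  eq          0.03387       4.948
  solve Keq expr → x = 0.05501; check Q = 1.2730e+05
Then change container volume by factor 1.25 (V_new/V_old).
Step 2:
                    D           B
  init         0.0271       3.958
  Δ          0.004343   -0.001448
  eq          0.03144       3.957
  solve Keq expr → x = -0.001448; check Q = 1.2730e+05

Q₀ = 621.8; Q < K (proceeds forward)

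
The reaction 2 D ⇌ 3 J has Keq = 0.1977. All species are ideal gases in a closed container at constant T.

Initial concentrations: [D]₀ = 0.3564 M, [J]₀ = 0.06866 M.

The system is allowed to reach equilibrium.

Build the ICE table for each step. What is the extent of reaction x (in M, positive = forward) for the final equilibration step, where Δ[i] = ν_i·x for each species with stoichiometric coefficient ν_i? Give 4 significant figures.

x = 0.05389 M

Q₀ = 0.002548 vs Keq = 0.1977 ⇒ Q<K, forward
Step 1:
                  D         J
  init       0.3564   0.06866
  Δ         -0.1078    0.1617
  eq         0.2486    0.2303
  solve Keq expr → x = 0.05389; check Q = 0.1977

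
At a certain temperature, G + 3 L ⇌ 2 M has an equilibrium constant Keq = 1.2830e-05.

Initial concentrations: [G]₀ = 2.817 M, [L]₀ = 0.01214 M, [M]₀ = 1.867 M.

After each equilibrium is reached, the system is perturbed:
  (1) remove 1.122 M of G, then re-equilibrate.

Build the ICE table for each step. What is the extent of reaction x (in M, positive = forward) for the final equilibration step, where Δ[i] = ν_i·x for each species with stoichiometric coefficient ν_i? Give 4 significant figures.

x = -0.002542 M

Q₀ = 6.9159e+05 vs Keq = 1.2830e-05 ⇒ Q>K, reverse
Step 1:
                    G           L           M
  init          2.817     0.01214       1.867
  Δ            0.9176       2.753      -1.835
  eq            3.735       2.765     0.03182
  solve Keq expr → x = -0.9176; check Q = 1.2830e-05
Then remove 1.122 M of G.
Step 2:
                    G           L           M
  init          2.613       2.765     0.03182
  Δ          0.002542    0.007625   -0.005083
  eq            2.615       2.773     0.02674
  solve Keq expr → x = -0.002542; check Q = 1.2830e-05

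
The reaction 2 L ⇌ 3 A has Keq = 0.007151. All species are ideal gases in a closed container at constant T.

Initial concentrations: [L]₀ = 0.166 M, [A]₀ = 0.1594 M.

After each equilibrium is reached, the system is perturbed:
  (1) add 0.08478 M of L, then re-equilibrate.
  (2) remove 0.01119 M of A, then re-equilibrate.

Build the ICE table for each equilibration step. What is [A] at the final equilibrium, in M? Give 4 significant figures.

[A]_eq = 0.08498 M

Q₀ = 0.147 vs Keq = 0.007151 ⇒ Q>K, reverse
Step 1:
                    L           A
  Initial       0.166      0.1594
  Change      0.05878    -0.08818
  Equil        0.2248     0.07122
  solve Keq expr → x = -0.02939; check Q = 0.007151
Then add 0.08478 M of L.
Step 2:
                    L           A
  Initial      0.3096     0.07122
  Change     -0.01002     0.01503
  Equil        0.2995     0.08625
  solve Keq expr → x = 0.005009; check Q = 0.007151
Then remove 0.01119 M of A.
Step 3:
                    L           A
  Initial      0.2995     0.07506
  Change    -0.006611    0.009916
  Equil        0.2929     0.08498
  solve Keq expr → x = 0.003305; check Q = 0.007151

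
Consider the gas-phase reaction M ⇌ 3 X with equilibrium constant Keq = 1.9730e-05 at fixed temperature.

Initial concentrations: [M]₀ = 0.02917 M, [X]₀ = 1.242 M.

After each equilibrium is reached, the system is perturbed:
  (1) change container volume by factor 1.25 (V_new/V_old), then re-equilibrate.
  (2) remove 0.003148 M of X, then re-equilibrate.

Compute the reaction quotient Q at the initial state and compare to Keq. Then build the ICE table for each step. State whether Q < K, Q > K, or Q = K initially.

Q₀ = 65.68; Q > K (proceeds reverse)

Q₀ = 65.68 vs Keq = 1.9730e-05 ⇒ Q>K, reverse
Step 1:
                   M          X
  init       0.02917      1.242
  Δ           0.4072     -1.222
  eq          0.4363     0.0205
  solve Keq expr → x = -0.4072; check Q = 1.9730e-05
Then change container volume by factor 1.25 (V_new/V_old).
Step 2:
                   M          X
  init        0.3491     0.0164
  Δ       -8.7135e-04   0.002614
  eq          0.3482    0.01901
  solve Keq expr → x = 8.7135e-04; check Q = 1.9730e-05
Then remove 0.003148 M of X.
Step 3:
                   M          X
  init        0.3482    0.01586
  Δ        -0.001043   0.003129
  eq          0.3472    0.01899
  solve Keq expr → x = 0.001043; check Q = 1.9730e-05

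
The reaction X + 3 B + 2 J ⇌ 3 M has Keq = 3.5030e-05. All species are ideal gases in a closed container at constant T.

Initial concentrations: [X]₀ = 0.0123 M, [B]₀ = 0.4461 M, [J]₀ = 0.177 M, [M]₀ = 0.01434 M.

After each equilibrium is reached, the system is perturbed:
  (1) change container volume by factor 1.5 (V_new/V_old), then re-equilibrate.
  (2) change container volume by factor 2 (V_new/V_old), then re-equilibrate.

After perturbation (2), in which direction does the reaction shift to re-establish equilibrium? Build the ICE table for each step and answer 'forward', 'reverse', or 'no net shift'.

Direction: reverse

Q₀ = 0.0862 vs Keq = 3.5030e-05 ⇒ Q>K, reverse
Step 1:
                  X         B         J         M
  I          0.0123    0.4461     0.177   0.01434
  C        0.004364   0.01309  0.008727  -0.01309
  E         0.01666    0.4592    0.1857  0.001249
  solve Keq expr → x = -0.004364; check Q = 3.5030e-05
Then change container volume by factor 1.5 (V_new/V_old).
Step 2:
                  X         B         J         M
  I         0.01111    0.3061    0.1238 8.3283e-04
  C       9.1679e-05 2.7504e-04 1.8336e-04 -2.7504e-04
  E          0.0112    0.3064     0.124 5.5779e-04
  solve Keq expr → x = -9.1679e-05; check Q = 3.5030e-05
Then change container volume by factor 2 (V_new/V_old).
Step 3:
                  X         B         J         M
  I          0.0056    0.1532     0.062 2.7890e-04
  C       4.6266e-05 1.3880e-04 9.2533e-05 -1.3880e-04
  E        0.005647    0.1533   0.06209 1.4010e-04
  solve Keq expr → x = -4.6266e-05; check Q = 3.5030e-05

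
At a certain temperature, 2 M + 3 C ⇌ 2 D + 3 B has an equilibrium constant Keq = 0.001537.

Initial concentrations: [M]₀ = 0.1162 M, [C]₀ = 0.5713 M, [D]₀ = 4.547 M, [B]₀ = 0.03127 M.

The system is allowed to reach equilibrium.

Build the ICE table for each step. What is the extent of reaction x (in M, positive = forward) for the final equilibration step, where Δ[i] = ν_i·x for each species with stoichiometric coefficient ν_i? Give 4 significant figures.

x = -0.008245 M

Q₀ = 0.2511 vs Keq = 0.001537 ⇒ Q>K, reverse
Step 1:
                    M           C           D           B
  init         0.1162      0.5713       4.547     0.03127
  Δ           0.01649     0.02473    -0.01649    -0.02473
  eq           0.1327       0.596       4.531    0.006536
  solve Keq expr → x = -0.008245; check Q = 0.001537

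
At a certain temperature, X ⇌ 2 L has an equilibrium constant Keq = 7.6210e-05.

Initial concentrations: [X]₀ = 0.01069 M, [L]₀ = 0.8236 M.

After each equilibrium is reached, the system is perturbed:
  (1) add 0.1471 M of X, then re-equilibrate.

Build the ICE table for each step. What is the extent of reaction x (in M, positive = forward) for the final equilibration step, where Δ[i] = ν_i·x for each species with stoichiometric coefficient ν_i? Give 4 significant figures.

x = 4.5709e-04 M

Q₀ = 63.45 vs Keq = 7.6210e-05 ⇒ Q>K, reverse
Step 1:
                   X          L
  I          0.01069     0.8236
  C            0.409    -0.8179
  E           0.4197   0.005655
  solve Keq expr → x = -0.409; check Q = 7.6210e-05
Then add 0.1471 M of X.
Step 2:
                   X          L
  I           0.5668   0.005655
  C       -4.5709e-04 9.1418e-04
  E           0.5663   0.006569
  solve Keq expr → x = 4.5709e-04; check Q = 7.6210e-05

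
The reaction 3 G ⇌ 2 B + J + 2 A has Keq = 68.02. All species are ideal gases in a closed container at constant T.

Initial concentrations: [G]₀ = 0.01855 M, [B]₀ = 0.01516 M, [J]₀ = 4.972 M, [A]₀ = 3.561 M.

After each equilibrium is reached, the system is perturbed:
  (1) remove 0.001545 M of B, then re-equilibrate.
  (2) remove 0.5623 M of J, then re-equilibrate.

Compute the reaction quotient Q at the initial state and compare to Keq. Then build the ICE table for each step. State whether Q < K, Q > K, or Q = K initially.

Q₀ = 2270 vs Keq = 68.02 ⇒ Q>K, reverse
Step 1:
                  G         B         J         A
  Initial   0.01855   0.01516     4.972     3.561
  Change    0.01369 -0.009128 -0.004564 -0.009128
  Equil     0.03224  0.006032     4.967     3.552
  solve Keq expr → x = -0.004564; check Q = 68.02
Then remove 0.001545 M of B.
Step 2:
                  G         B         J         A
  Initial   0.03224  0.004487     4.967     3.552
  Change  -0.001635   0.00109 5.4502e-04   0.00109
  Equil     0.03061  0.005577     4.968     3.553
  solve Keq expr → x = 5.4502e-04; check Q = 68.02
Then remove 0.5623 M of J.
Step 3:
                  G         B         J         A
  Initial   0.03061  0.005577     4.406     3.553
  Change  -3.6058e-04 2.4039e-04 1.2019e-04 2.4039e-04
  Equil     0.03025  0.005817     4.406     3.553
  solve Keq expr → x = 1.2019e-04; check Q = 68.02

Q₀ = 2270; Q > K (proceeds reverse)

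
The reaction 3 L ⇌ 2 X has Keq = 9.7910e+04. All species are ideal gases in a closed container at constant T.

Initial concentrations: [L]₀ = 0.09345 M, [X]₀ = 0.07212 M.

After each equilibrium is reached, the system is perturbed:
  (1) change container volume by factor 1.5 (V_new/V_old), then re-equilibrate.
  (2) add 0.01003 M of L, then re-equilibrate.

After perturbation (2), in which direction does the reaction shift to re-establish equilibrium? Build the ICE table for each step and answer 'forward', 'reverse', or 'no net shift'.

Q₀ = 6.373 vs Keq = 9.7910e+04 ⇒ Q<K, forward
Step 1:
                    L           X
  Initial     0.09345     0.07212
  Change     -0.08786     0.05857
  Equil      0.005588      0.1307
  solve Keq expr → x = 0.02929; check Q = 9.7910e+04
Then change container volume by factor 1.5 (V_new/V_old).
Step 2:
                    L           X
  Initial    0.003725     0.08713
  Change   5.2759e-04 -3.5173e-04
  Equil      0.004253     0.08678
  solve Keq expr → x = -1.7586e-04; check Q = 9.7910e+04
Then add 0.01003 M of L.
Step 3:
                    L           X
  Initial     0.01428     0.08678
  Change    -0.009819    0.006546
  Equil      0.004464     0.09332
  solve Keq expr → x = 0.003273; check Q = 9.7910e+04

Direction: forward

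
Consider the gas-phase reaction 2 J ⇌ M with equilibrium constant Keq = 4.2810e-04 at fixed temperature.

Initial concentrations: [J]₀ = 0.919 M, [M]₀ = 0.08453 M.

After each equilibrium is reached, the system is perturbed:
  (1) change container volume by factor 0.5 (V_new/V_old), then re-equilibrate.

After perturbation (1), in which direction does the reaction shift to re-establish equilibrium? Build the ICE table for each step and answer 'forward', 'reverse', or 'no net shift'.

Q₀ = 0.1001 vs Keq = 4.2810e-04 ⇒ Q>K, reverse
Step 1:
                  J         M
  Initial     0.919   0.08453
  Change      0.168  -0.08402
  Equil       1.087 5.0587e-04
  solve Keq expr → x = -0.08402; check Q = 4.2810e-04
Then change container volume by factor 0.5 (V_new/V_old).
Step 2:
                  J         M
  Initial     2.174  0.001012
  Change  -0.002016  0.001008
  Equil       2.172   0.00202
  solve Keq expr → x = 0.001008; check Q = 4.2810e-04

Direction: forward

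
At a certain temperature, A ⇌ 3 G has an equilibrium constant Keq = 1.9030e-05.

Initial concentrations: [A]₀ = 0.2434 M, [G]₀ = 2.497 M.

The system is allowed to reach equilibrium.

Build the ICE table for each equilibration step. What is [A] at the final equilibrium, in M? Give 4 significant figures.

[A]_eq = 1.067 M

Q₀ = 63.96 vs Keq = 1.9030e-05 ⇒ Q>K, reverse
Step 1:
                    A           G
  init         0.2434       2.497
  Δ            0.8232       -2.47
  eq            1.067     0.02728
  solve Keq expr → x = -0.8232; check Q = 1.9030e-05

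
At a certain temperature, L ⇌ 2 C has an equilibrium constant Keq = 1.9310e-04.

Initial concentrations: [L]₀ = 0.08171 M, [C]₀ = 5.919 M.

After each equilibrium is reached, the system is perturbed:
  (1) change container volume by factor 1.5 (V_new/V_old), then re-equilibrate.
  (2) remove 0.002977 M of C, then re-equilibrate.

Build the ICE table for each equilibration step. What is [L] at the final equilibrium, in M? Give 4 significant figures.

Q₀ = 428.8 vs Keq = 1.9310e-04 ⇒ Q>K, reverse
Step 1:
                  L         C
  Initial   0.08171     5.919
  Change      2.947    -5.895
  Equil       3.029   0.02419
  solve Keq expr → x = -2.947; check Q = 1.9310e-04
Then change container volume by factor 1.5 (V_new/V_old).
Step 2:
                  L         C
  Initial     2.019   0.01612
  Change  -0.001807  0.003615
  Equil       2.018   0.01974
  solve Keq expr → x = 0.001807; check Q = 1.9310e-04
Then remove 0.002977 M of C.
Step 3:
                  L         C
  Initial     2.018   0.01676
  Change  -0.001485   0.00297
  Equil       2.016   0.01973
  solve Keq expr → x = 0.001485; check Q = 1.9310e-04

[L]_eq = 2.016 M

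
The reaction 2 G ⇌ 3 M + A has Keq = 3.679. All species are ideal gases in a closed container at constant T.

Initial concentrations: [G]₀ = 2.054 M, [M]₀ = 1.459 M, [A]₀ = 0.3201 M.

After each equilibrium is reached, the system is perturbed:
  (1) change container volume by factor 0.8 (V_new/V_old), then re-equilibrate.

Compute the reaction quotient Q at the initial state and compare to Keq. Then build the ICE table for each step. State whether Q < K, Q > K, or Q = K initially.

Q₀ = 0.2356 vs Keq = 3.679 ⇒ Q<K, forward
Step 1:
                    G           M           A
  I             2.054       1.459      0.3201
  C           -0.5889      0.8833      0.2944
  E             1.465       2.342      0.6145
  solve Keq expr → x = 0.2944; check Q = 3.679
Then change container volume by factor 0.8 (V_new/V_old).
Step 2:
                    G           M           A
  I             1.831       2.928      0.7682
  C            0.1341     -0.2012    -0.06706
  E             1.966       2.727      0.7011
  solve Keq expr → x = -0.06706; check Q = 3.679

Q₀ = 0.2356; Q < K (proceeds forward)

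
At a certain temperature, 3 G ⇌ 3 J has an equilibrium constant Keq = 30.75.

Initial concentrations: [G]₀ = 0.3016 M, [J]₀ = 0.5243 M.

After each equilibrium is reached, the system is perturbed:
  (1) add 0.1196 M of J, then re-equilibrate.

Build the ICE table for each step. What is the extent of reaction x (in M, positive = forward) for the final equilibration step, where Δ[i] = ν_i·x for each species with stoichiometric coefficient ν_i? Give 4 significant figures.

x = -0.009646 M

Q₀ = 5.253 vs Keq = 30.75 ⇒ Q<K, forward
Step 1:
                  G         J
  init       0.3016    0.5243
  Δ         -0.1018    0.1018
  eq         0.1998    0.6261
  solve Keq expr → x = 0.03392; check Q = 30.75
Then add 0.1196 M of J.
Step 2:
                  G         J
  init       0.1998    0.7457
  Δ         0.02894  -0.02894
  eq         0.2288    0.7167
  solve Keq expr → x = -0.009646; check Q = 30.75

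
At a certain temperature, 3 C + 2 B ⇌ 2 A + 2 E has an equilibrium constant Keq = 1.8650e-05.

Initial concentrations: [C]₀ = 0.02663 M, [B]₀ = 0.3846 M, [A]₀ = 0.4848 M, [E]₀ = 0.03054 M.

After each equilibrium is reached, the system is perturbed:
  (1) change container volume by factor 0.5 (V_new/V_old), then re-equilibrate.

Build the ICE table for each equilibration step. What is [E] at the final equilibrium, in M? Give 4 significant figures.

[E]_eq = 2.1680e-04 M

Q₀ = 78.47 vs Keq = 1.8650e-05 ⇒ Q>K, reverse
Step 1:
                   C          B          A          E
  I          0.02663     0.3846     0.4848    0.03054
  C          0.04569    0.03046   -0.03046   -0.03046
  E          0.07232     0.4151     0.4543 7.6737e-05
  solve Keq expr → x = -0.01523; check Q = 1.8650e-05
Then change container volume by factor 0.5 (V_new/V_old).
Step 2:
                   C          B          A          E
  I           0.1446     0.8301     0.9087 1.5347e-04
  C       -9.4989e-05 -6.3326e-05 6.3326e-05 6.3326e-05
  E           0.1446     0.8301     0.9087 2.1680e-04
  solve Keq expr → x = 3.1663e-05; check Q = 1.8650e-05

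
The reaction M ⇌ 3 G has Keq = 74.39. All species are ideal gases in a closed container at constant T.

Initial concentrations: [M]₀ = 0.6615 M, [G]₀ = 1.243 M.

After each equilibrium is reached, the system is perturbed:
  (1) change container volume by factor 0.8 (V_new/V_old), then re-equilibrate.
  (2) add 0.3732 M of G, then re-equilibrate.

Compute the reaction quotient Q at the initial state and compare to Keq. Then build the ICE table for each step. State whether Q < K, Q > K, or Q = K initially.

Q₀ = 2.903; Q < K (proceeds forward)

Q₀ = 2.903 vs Keq = 74.39 ⇒ Q<K, forward
Step 1:
                    M           G
  init         0.6615       1.243
  Δ           -0.4373       1.312
  eq           0.2242       2.555
  solve Keq expr → x = 0.4373; check Q = 74.39
Then change container volume by factor 0.8 (V_new/V_old).
Step 2:
                    M           G
  init         0.2802       3.194
  Δ           0.07329     -0.2199
  eq           0.3535       2.974
  solve Keq expr → x = -0.07329; check Q = 74.39
Then add 0.3732 M of G.
Step 3:
                    M           G
  init         0.3535       3.347
  Δ           0.06611     -0.1983
  eq           0.4196       3.149
  solve Keq expr → x = -0.06611; check Q = 74.39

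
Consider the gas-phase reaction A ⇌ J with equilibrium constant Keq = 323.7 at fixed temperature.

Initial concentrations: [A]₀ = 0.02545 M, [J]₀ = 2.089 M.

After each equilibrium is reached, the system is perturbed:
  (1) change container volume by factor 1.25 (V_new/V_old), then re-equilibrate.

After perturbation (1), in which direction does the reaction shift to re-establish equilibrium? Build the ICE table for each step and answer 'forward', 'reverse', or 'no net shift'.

Q₀ = 82.08 vs Keq = 323.7 ⇒ Q<K, forward
Step 1:
                   A          J
  I          0.02545      2.089
  C         -0.01894    0.01894
  E         0.006512      2.108
  solve Keq expr → x = 0.01894; check Q = 323.7
Then change container volume by factor 1.25 (V_new/V_old).
Step 2:
                   A          J
  I          0.00521      1.686
  C                0          0
  E          0.00521      1.686
  solve Keq expr → x = 0; check Q = 323.7

Direction: no net shift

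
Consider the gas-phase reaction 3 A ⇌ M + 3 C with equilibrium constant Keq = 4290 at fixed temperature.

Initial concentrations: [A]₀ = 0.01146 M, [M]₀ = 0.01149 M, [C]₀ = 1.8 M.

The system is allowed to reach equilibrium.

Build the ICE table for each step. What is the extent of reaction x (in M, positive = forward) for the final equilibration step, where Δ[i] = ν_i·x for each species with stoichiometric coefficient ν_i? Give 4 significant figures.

x = -0.003514 M

Q₀ = 4.4523e+04 vs Keq = 4290 ⇒ Q>K, reverse
Step 1:
                   A          M          C
  init       0.01146    0.01149        1.8
  Δ          0.01054  -0.003514   -0.01054
  eq           0.022   0.007976      1.789
  solve Keq expr → x = -0.003514; check Q = 4290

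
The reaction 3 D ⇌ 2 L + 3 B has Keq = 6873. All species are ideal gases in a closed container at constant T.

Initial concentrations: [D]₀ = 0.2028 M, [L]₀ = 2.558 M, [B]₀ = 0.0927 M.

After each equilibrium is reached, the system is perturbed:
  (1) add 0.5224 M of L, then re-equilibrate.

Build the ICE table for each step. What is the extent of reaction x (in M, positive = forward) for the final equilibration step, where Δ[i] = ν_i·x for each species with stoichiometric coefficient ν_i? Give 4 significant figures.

x = -0.001024 M

Q₀ = 0.6249 vs Keq = 6873 ⇒ Q<K, forward
Step 1:
                  D         L         B
  init       0.2028     2.558    0.0927
  Δ         -0.1756    0.1171    0.1756
  eq        0.02719     2.675    0.2683
  solve Keq expr → x = 0.05854; check Q = 6873
Then add 0.5224 M of L.
Step 2:
                  D         L         B
  init      0.02719     3.197    0.2683
  Δ        0.003071 -0.002047 -0.003071
  eq        0.03026     3.195    0.2652
  solve Keq expr → x = -0.001024; check Q = 6873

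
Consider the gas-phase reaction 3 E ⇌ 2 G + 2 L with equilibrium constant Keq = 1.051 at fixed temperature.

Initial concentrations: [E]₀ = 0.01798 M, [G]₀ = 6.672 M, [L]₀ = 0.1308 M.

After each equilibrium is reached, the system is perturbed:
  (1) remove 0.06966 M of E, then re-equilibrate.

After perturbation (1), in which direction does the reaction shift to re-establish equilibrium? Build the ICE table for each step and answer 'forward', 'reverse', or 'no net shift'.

Direction: reverse

Q₀ = 1.3103e+05 vs Keq = 1.051 ⇒ Q>K, reverse
Step 1:
                    E           G           L
  init        0.01798       6.672      0.1308
  Δ            0.1761     -0.1174     -0.1174
  eq           0.1941       6.555     0.01338
  solve Keq expr → x = -0.05871; check Q = 1.051
Then remove 0.06966 M of E.
Step 2:
                    E           G           L
  init         0.1245       6.555     0.01338
  Δ           0.00866   -0.005774   -0.005774
  eq           0.1331       6.549    0.007603
  solve Keq expr → x = -0.002887; check Q = 1.051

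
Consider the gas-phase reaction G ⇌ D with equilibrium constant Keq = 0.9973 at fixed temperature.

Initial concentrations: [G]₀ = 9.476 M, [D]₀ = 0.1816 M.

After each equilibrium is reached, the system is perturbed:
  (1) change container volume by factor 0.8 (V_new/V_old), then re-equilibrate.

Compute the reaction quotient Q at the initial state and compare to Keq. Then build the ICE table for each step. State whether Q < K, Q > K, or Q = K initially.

Q₀ = 0.01916 vs Keq = 0.9973 ⇒ Q<K, forward
Step 1:
                  G         D
  Initial     9.476    0.1816
  Change     -4.641     4.641
  Equil       4.835     4.822
  solve Keq expr → x = 4.641; check Q = 0.9973
Then change container volume by factor 0.8 (V_new/V_old).
Step 2:
                  G         D
  Initial     6.044     6.028
  Change          0         0
  Equil       6.044     6.028
  solve Keq expr → x = 0; check Q = 0.9973

Q₀ = 0.01916; Q < K (proceeds forward)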